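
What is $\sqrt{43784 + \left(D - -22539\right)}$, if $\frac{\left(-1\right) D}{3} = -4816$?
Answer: $37 \sqrt{59} \approx 284.2$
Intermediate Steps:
$D = 14448$ ($D = \left(-3\right) \left(-4816\right) = 14448$)
$\sqrt{43784 + \left(D - -22539\right)} = \sqrt{43784 + \left(14448 - -22539\right)} = \sqrt{43784 + \left(14448 + 22539\right)} = \sqrt{43784 + 36987} = \sqrt{80771} = 37 \sqrt{59}$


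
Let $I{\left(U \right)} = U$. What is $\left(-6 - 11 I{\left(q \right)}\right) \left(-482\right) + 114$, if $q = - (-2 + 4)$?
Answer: $-7598$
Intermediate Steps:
$q = -2$ ($q = \left(-1\right) 2 = -2$)
$\left(-6 - 11 I{\left(q \right)}\right) \left(-482\right) + 114 = \left(-6 - -22\right) \left(-482\right) + 114 = \left(-6 + 22\right) \left(-482\right) + 114 = 16 \left(-482\right) + 114 = -7712 + 114 = -7598$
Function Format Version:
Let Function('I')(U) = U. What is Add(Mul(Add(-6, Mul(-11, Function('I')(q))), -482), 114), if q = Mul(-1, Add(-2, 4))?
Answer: -7598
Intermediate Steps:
q = -2 (q = Mul(-1, 2) = -2)
Add(Mul(Add(-6, Mul(-11, Function('I')(q))), -482), 114) = Add(Mul(Add(-6, Mul(-11, -2)), -482), 114) = Add(Mul(Add(-6, 22), -482), 114) = Add(Mul(16, -482), 114) = Add(-7712, 114) = -7598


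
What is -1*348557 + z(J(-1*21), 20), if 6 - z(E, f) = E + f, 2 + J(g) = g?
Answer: -348548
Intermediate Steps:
J(g) = -2 + g
z(E, f) = 6 - E - f (z(E, f) = 6 - (E + f) = 6 + (-E - f) = 6 - E - f)
-1*348557 + z(J(-1*21), 20) = -1*348557 + (6 - (-2 - 1*21) - 1*20) = -348557 + (6 - (-2 - 21) - 20) = -348557 + (6 - 1*(-23) - 20) = -348557 + (6 + 23 - 20) = -348557 + 9 = -348548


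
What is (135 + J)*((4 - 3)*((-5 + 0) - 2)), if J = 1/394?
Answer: -372337/394 ≈ -945.02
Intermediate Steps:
J = 1/394 ≈ 0.0025381
(135 + J)*((4 - 3)*((-5 + 0) - 2)) = (135 + 1/394)*((4 - 3)*((-5 + 0) - 2)) = 53191*(1*(-5 - 2))/394 = 53191*(1*(-7))/394 = (53191/394)*(-7) = -372337/394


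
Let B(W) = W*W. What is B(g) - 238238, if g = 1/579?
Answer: -79867145357/335241 ≈ -2.3824e+5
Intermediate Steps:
g = 1/579 ≈ 0.0017271
B(W) = W²
B(g) - 238238 = (1/579)² - 238238 = 1/335241 - 238238 = -79867145357/335241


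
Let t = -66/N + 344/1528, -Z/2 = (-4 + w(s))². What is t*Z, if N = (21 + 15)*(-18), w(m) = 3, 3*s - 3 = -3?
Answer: -6745/10314 ≈ -0.65396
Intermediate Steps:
s = 0 (s = 1 + (⅓)*(-3) = 1 - 1 = 0)
Z = -2 (Z = -2*(-4 + 3)² = -2*(-1)² = -2*1 = -2)
N = -648 (N = 36*(-18) = -648)
t = 6745/20628 (t = -66/(-648) + 344/1528 = -66*(-1/648) + 344*(1/1528) = 11/108 + 43/191 = 6745/20628 ≈ 0.32698)
t*Z = (6745/20628)*(-2) = -6745/10314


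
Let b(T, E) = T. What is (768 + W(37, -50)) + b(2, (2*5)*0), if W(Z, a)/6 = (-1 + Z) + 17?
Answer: 1088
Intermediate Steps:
W(Z, a) = 96 + 6*Z (W(Z, a) = 6*((-1 + Z) + 17) = 6*(16 + Z) = 96 + 6*Z)
(768 + W(37, -50)) + b(2, (2*5)*0) = (768 + (96 + 6*37)) + 2 = (768 + (96 + 222)) + 2 = (768 + 318) + 2 = 1086 + 2 = 1088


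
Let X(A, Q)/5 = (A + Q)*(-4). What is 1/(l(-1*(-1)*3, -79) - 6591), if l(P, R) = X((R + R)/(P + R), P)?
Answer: -19/127159 ≈ -0.00014942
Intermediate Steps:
X(A, Q) = -20*A - 20*Q (X(A, Q) = 5*((A + Q)*(-4)) = 5*(-4*A - 4*Q) = -20*A - 20*Q)
l(P, R) = -20*P - 40*R/(P + R) (l(P, R) = -20*(R + R)/(P + R) - 20*P = -20*2*R/(P + R) - 20*P = -40*R/(P + R) - 20*P = -20*P - 40*R/(P + R))
1/(l(-1*(-1)*3, -79) - 6591) = 1/(20*(-2*(-79) - -1*(-1)*3*(-1*(-1)*3 - 79))/(-1*(-1)*3 - 79) - 6591) = 1/(20*(158 - 1*3*(1*3 - 79))/(1*3 - 79) - 6591) = 1/(20*(158 - 1*3*(3 - 79))/(3 - 79) - 6591) = 1/(20*(158 - 1*3*(-76))/(-76) - 6591) = 1/(20*(-1/76)*(158 + 228) - 6591) = 1/(20*(-1/76)*386 - 6591) = 1/(-1930/19 - 6591) = 1/(-127159/19) = -19/127159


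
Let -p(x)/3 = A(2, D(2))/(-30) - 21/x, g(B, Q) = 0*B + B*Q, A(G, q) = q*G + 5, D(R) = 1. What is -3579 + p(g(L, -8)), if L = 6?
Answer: -286369/80 ≈ -3579.6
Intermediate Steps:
A(G, q) = 5 + G*q (A(G, q) = G*q + 5 = 5 + G*q)
g(B, Q) = B*Q (g(B, Q) = 0 + B*Q = B*Q)
p(x) = 7/10 + 63/x (p(x) = -3*((5 + 2*1)/(-30) - 21/x) = -3*((5 + 2)*(-1/30) - 21/x) = -3*(7*(-1/30) - 21/x) = -3*(-7/30 - 21/x) = 7/10 + 63/x)
-3579 + p(g(L, -8)) = -3579 + (7/10 + 63/((6*(-8)))) = -3579 + (7/10 + 63/(-48)) = -3579 + (7/10 + 63*(-1/48)) = -3579 + (7/10 - 21/16) = -3579 - 49/80 = -286369/80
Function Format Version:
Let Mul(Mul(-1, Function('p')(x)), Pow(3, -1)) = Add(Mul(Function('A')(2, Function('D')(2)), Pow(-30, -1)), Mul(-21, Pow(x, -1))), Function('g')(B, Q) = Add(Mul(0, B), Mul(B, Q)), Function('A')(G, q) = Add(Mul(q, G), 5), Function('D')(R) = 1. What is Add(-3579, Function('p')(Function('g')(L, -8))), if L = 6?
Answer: Rational(-286369, 80) ≈ -3579.6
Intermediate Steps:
Function('A')(G, q) = Add(5, Mul(G, q)) (Function('A')(G, q) = Add(Mul(G, q), 5) = Add(5, Mul(G, q)))
Function('g')(B, Q) = Mul(B, Q) (Function('g')(B, Q) = Add(0, Mul(B, Q)) = Mul(B, Q))
Function('p')(x) = Add(Rational(7, 10), Mul(63, Pow(x, -1))) (Function('p')(x) = Mul(-3, Add(Mul(Add(5, Mul(2, 1)), Pow(-30, -1)), Mul(-21, Pow(x, -1)))) = Mul(-3, Add(Mul(Add(5, 2), Rational(-1, 30)), Mul(-21, Pow(x, -1)))) = Mul(-3, Add(Mul(7, Rational(-1, 30)), Mul(-21, Pow(x, -1)))) = Mul(-3, Add(Rational(-7, 30), Mul(-21, Pow(x, -1)))) = Add(Rational(7, 10), Mul(63, Pow(x, -1))))
Add(-3579, Function('p')(Function('g')(L, -8))) = Add(-3579, Add(Rational(7, 10), Mul(63, Pow(Mul(6, -8), -1)))) = Add(-3579, Add(Rational(7, 10), Mul(63, Pow(-48, -1)))) = Add(-3579, Add(Rational(7, 10), Mul(63, Rational(-1, 48)))) = Add(-3579, Add(Rational(7, 10), Rational(-21, 16))) = Add(-3579, Rational(-49, 80)) = Rational(-286369, 80)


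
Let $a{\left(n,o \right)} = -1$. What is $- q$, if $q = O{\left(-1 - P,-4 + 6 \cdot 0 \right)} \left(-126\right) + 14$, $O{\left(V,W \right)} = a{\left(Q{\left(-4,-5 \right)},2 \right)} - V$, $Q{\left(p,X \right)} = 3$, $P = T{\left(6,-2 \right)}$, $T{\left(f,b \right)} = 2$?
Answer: $238$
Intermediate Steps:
$P = 2$
$O{\left(V,W \right)} = -1 - V$
$q = -238$ ($q = \left(-1 - \left(-1 - 2\right)\right) \left(-126\right) + 14 = \left(-1 - -3\right) \left(-126\right) + 14 = \left(-1 + 3\right) \left(-126\right) + 14 = 2 \left(-126\right) + 14 = -252 + 14 = -238$)
$- q = \left(-1\right) \left(-238\right) = 238$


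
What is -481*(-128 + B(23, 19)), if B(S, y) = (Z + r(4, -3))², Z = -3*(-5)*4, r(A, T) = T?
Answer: -1501201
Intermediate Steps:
Z = 60 (Z = 15*4 = 60)
B(S, y) = 3249 (B(S, y) = (60 - 3)² = 57² = 3249)
-481*(-128 + B(23, 19)) = -481*(-128 + 3249) = -481*3121 = -1501201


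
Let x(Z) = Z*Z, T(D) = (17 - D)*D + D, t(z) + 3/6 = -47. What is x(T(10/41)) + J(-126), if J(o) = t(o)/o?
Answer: 13624044095/712091772 ≈ 19.132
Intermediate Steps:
t(z) = -95/2 (t(z) = -½ - 47 = -95/2)
J(o) = -95/(2*o)
T(D) = D + D*(17 - D) (T(D) = D*(17 - D) + D = D + D*(17 - D))
x(Z) = Z²
x(T(10/41)) + J(-126) = ((10/41)*(18 - 10/41))² - 95/2/(-126) = ((10*(1/41))*(18 - 10/41))² - 95/2*(-1/126) = (10*(18 - 1*10/41)/41)² + 95/252 = (10*(18 - 10/41)/41)² + 95/252 = ((10/41)*(728/41))² + 95/252 = (7280/1681)² + 95/252 = 52998400/2825761 + 95/252 = 13624044095/712091772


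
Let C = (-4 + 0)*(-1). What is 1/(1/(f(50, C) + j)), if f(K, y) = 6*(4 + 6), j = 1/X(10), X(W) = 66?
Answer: 3961/66 ≈ 60.015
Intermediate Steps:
j = 1/66 ≈ 0.015152
C = 4 (C = -4*(-1) = 4)
f(K, y) = 60 (f(K, y) = 6*10 = 60)
1/(1/(f(50, C) + j)) = 1/(1/(60 + 1/66)) = 1/(1/(3961/66)) = 1/(66/3961) = 3961/66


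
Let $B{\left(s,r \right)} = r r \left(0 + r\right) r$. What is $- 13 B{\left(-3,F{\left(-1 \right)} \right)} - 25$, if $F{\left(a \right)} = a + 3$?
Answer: $-233$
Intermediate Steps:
$F{\left(a \right)} = 3 + a$
$B{\left(s,r \right)} = r^{4}$ ($B{\left(s,r \right)} = r r r r = r r^{2} r = r^{3} r = r^{4}$)
$- 13 B{\left(-3,F{\left(-1 \right)} \right)} - 25 = - 13 \left(3 - 1\right)^{4} - 25 = - 13 \cdot 2^{4} - 25 = \left(-13\right) 16 - 25 = -208 - 25 = -233$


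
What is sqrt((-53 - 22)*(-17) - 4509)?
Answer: 7*I*sqrt(66) ≈ 56.868*I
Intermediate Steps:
sqrt((-53 - 22)*(-17) - 4509) = sqrt(-75*(-17) - 4509) = sqrt(1275 - 4509) = sqrt(-3234) = 7*I*sqrt(66)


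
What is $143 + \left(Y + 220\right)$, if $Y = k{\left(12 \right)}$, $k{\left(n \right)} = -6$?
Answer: $357$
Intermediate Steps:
$Y = -6$
$143 + \left(Y + 220\right) = 143 + \left(-6 + 220\right) = 143 + 214 = 357$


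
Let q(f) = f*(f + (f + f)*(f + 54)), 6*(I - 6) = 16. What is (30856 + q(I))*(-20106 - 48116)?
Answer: -74315316152/27 ≈ -2.7524e+9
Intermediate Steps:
I = 26/3 (I = 6 + (1/6)*16 = 6 + 8/3 = 26/3 ≈ 8.6667)
q(f) = f*(f + 2*f*(54 + f)) (q(f) = f*(f + (2*f)*(54 + f)) = f*(f + 2*f*(54 + f)))
(30856 + q(I))*(-20106 - 48116) = (30856 + (26/3)**2*(109 + 2*(26/3)))*(-20106 - 48116) = (30856 + 676*(109 + 52/3)/9)*(-68222) = (30856 + (676/9)*(379/3))*(-68222) = (30856 + 256204/27)*(-68222) = (1089316/27)*(-68222) = -74315316152/27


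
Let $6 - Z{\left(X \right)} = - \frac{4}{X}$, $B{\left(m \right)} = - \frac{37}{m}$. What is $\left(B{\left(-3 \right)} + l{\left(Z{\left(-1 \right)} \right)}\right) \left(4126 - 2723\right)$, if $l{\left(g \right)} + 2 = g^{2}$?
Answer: $\frac{60329}{3} \approx 20110.0$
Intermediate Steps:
$Z{\left(X \right)} = 6 + \frac{4}{X}$ ($Z{\left(X \right)} = 6 - - \frac{4}{X} = 6 + \frac{4}{X}$)
$l{\left(g \right)} = -2 + g^{2}$
$\left(B{\left(-3 \right)} + l{\left(Z{\left(-1 \right)} \right)}\right) \left(4126 - 2723\right) = \left(- \frac{37}{-3} - \left(2 - \left(6 + \frac{4}{-1}\right)^{2}\right)\right) \left(4126 - 2723\right) = \left(\left(-37\right) \left(- \frac{1}{3}\right) - \left(2 - \left(6 + 4 \left(-1\right)\right)^{2}\right)\right) 1403 = \left(\frac{37}{3} - \left(2 - \left(6 - 4\right)^{2}\right)\right) 1403 = \left(\frac{37}{3} - \left(2 - 2^{2}\right)\right) 1403 = \left(\frac{37}{3} + \left(-2 + 4\right)\right) 1403 = \left(\frac{37}{3} + 2\right) 1403 = \frac{43}{3} \cdot 1403 = \frac{60329}{3}$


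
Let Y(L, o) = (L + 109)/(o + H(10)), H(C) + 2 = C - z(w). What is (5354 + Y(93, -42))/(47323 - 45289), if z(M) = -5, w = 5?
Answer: 25844/9831 ≈ 2.6288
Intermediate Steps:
H(C) = 3 + C (H(C) = -2 + (C - 1*(-5)) = -2 + (C + 5) = -2 + (5 + C) = 3 + C)
Y(L, o) = (109 + L)/(13 + o) (Y(L, o) = (L + 109)/(o + (3 + 10)) = (109 + L)/(o + 13) = (109 + L)/(13 + o))
(5354 + Y(93, -42))/(47323 - 45289) = (5354 + (109 + 93)/(13 - 42))/(47323 - 45289) = (5354 + 202/(-29))/2034 = (5354 - 1/29*202)*(1/2034) = (5354 - 202/29)*(1/2034) = (155064/29)*(1/2034) = 25844/9831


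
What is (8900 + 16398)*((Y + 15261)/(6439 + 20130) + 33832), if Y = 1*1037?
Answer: 22740339464388/26569 ≈ 8.5590e+8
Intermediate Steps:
Y = 1037
(8900 + 16398)*((Y + 15261)/(6439 + 20130) + 33832) = (8900 + 16398)*((1037 + 15261)/(6439 + 20130) + 33832) = 25298*(16298/26569 + 33832) = 25298*(898898706/26569) = 22740339464388/26569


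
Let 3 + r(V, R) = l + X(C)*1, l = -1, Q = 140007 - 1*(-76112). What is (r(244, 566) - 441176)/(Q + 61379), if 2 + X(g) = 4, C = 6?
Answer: -220589/138749 ≈ -1.5898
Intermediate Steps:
Q = 216119 (Q = 140007 + 76112 = 216119)
X(g) = 2 (X(g) = -2 + 4 = 2)
r(V, R) = -2 (r(V, R) = -3 + (-1 + 2*1) = -3 + (-1 + 2) = -3 + 1 = -2)
(r(244, 566) - 441176)/(Q + 61379) = (-2 - 441176)/(216119 + 61379) = -441178/277498 = -441178*1/277498 = -220589/138749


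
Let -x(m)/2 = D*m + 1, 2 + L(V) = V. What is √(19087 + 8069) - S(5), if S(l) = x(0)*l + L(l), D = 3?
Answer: 7 + 2*√6789 ≈ 171.79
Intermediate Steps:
L(V) = -2 + V
x(m) = -2 - 6*m (x(m) = -2*(3*m + 1) = -2*(1 + 3*m) = -2 - 6*m)
S(l) = -2 - l (S(l) = (-2 - 6*0)*l + (-2 + l) = (-2 + 0)*l + (-2 + l) = -2*l + (-2 + l) = -2 - l)
√(19087 + 8069) - S(5) = √(19087 + 8069) - (-2 - 1*5) = √27156 - (-2 - 5) = 2*√6789 - 1*(-7) = 2*√6789 + 7 = 7 + 2*√6789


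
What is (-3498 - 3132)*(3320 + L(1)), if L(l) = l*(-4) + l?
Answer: -21991710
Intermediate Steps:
L(l) = -3*l (L(l) = -4*l + l = -3*l)
(-3498 - 3132)*(3320 + L(1)) = (-3498 - 3132)*(3320 - 3*1) = -6630*(3320 - 3) = -6630*3317 = -21991710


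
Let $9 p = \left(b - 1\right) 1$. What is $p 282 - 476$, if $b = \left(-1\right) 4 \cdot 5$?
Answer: $-1134$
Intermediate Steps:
$b = -20$ ($b = \left(-4\right) 5 = -20$)
$p = - \frac{7}{3}$ ($p = \frac{\left(-20 - 1\right) 1}{9} = \frac{\left(-21\right) 1}{9} = \frac{1}{9} \left(-21\right) = - \frac{7}{3} \approx -2.3333$)
$p 282 - 476 = \left(- \frac{7}{3}\right) 282 - 476 = -658 - 476 = -1134$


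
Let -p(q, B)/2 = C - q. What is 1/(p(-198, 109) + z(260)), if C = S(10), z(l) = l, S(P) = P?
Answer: -1/156 ≈ -0.0064103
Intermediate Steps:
C = 10
p(q, B) = -20 + 2*q (p(q, B) = -2*(10 - q) = -20 + 2*q)
1/(p(-198, 109) + z(260)) = 1/((-20 + 2*(-198)) + 260) = 1/((-20 - 396) + 260) = 1/(-416 + 260) = 1/(-156) = -1/156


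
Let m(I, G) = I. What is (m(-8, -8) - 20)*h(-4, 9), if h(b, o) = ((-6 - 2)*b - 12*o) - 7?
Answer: 2324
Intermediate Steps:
h(b, o) = -7 - 12*o - 8*b (h(b, o) = (-8*b - 12*o) - 7 = (-12*o - 8*b) - 7 = -7 - 12*o - 8*b)
(m(-8, -8) - 20)*h(-4, 9) = (-8 - 20)*(-7 - 12*9 - 8*(-4)) = -28*(-7 - 108 + 32) = -28*(-83) = 2324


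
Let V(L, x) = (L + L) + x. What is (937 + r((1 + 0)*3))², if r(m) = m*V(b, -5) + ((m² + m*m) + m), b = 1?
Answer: 900601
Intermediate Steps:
V(L, x) = x + 2*L (V(L, x) = 2*L + x = x + 2*L)
r(m) = -2*m + 2*m² (r(m) = m*(-5 + 2*1) + ((m² + m*m) + m) = m*(-5 + 2) + ((m² + m²) + m) = m*(-3) + (2*m² + m) = -3*m + (m + 2*m²) = -2*m + 2*m²)
(937 + r((1 + 0)*3))² = (937 + 2*((1 + 0)*3)*(-1 + (1 + 0)*3))² = (937 + 2*(1*3)*(-1 + 1*3))² = (937 + 2*3*(-1 + 3))² = (937 + 2*3*2)² = (937 + 12)² = 949² = 900601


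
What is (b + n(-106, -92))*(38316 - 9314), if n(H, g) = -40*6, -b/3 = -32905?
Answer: 2855971950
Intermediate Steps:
b = 98715 (b = -3*(-32905) = 98715)
n(H, g) = -240
(b + n(-106, -92))*(38316 - 9314) = (98715 - 240)*(38316 - 9314) = 98475*29002 = 2855971950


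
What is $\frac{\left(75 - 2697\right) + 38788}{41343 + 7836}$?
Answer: $\frac{214}{291} \approx 0.7354$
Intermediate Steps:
$\frac{\left(75 - 2697\right) + 38788}{41343 + 7836} = \frac{\left(75 - 2697\right) + 38788}{49179} = \left(-2622 + 38788\right) \frac{1}{49179} = 36166 \cdot \frac{1}{49179} = \frac{214}{291}$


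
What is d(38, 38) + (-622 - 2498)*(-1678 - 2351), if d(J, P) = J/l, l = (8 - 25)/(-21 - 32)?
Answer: 213700174/17 ≈ 1.2571e+7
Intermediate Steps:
l = 17/53 (l = -17/(-53) = -17*(-1/53) = 17/53 ≈ 0.32075)
d(J, P) = 53*J/17 (d(J, P) = J/(17/53) = J*(53/17) = 53*J/17)
d(38, 38) + (-622 - 2498)*(-1678 - 2351) = (53/17)*38 + (-622 - 2498)*(-1678 - 2351) = 2014/17 - 3120*(-4029) = 2014/17 + 12570480 = 213700174/17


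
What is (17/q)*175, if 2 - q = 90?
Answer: -2975/88 ≈ -33.807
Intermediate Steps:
q = -88 (q = 2 - 1*90 = 2 - 90 = -88)
(17/q)*175 = (17/(-88))*175 = -1/88*17*175 = -17/88*175 = -2975/88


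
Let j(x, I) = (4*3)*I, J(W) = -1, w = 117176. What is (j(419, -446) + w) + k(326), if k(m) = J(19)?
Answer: 111823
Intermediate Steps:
k(m) = -1
j(x, I) = 12*I
(j(419, -446) + w) + k(326) = (12*(-446) + 117176) - 1 = (-5352 + 117176) - 1 = 111824 - 1 = 111823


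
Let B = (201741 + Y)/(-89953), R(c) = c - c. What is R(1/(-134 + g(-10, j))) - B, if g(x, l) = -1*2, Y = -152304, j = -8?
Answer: 49437/89953 ≈ 0.54959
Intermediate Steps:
g(x, l) = -2
R(c) = 0
B = -49437/89953 (B = (201741 - 152304)/(-89953) = 49437*(-1/89953) = -49437/89953 ≈ -0.54959)
R(1/(-134 + g(-10, j))) - B = 0 - 1*(-49437/89953) = 0 + 49437/89953 = 49437/89953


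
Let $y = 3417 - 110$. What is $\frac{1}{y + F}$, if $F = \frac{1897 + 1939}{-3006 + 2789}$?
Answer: $\frac{31}{101969} \approx 0.00030401$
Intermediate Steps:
$F = - \frac{548}{31}$ ($F = \frac{3836}{-217} = 3836 \left(- \frac{1}{217}\right) = - \frac{548}{31} \approx -17.677$)
$y = 3307$ ($y = 3417 - 110 = 3307$)
$\frac{1}{y + F} = \frac{1}{3307 - \frac{548}{31}} = \frac{1}{\frac{101969}{31}} = \frac{31}{101969}$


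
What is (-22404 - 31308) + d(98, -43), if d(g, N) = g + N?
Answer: -53657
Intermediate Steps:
d(g, N) = N + g
(-22404 - 31308) + d(98, -43) = (-22404 - 31308) + (-43 + 98) = -53712 + 55 = -53657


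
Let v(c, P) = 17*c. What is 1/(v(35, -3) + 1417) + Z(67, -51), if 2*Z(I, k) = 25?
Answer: 25151/2012 ≈ 12.501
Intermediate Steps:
Z(I, k) = 25/2 (Z(I, k) = (1/2)*25 = 25/2)
1/(v(35, -3) + 1417) + Z(67, -51) = 1/(17*35 + 1417) + 25/2 = 1/(595 + 1417) + 25/2 = 1/2012 + 25/2 = 25151/2012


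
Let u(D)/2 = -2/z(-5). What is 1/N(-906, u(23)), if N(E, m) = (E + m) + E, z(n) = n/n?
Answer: -1/1816 ≈ -0.00055066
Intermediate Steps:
z(n) = 1
u(D) = -4 (u(D) = 2*(-2/1) = 2*(-2*1) = 2*(-2) = -4)
N(E, m) = m + 2*E
1/N(-906, u(23)) = 1/(-4 + 2*(-906)) = 1/(-4 - 1812) = 1/(-1816) = -1/1816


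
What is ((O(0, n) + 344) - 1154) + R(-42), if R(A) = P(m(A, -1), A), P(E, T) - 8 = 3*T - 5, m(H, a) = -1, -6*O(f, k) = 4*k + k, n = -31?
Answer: -5443/6 ≈ -907.17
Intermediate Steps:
O(f, k) = -5*k/6 (O(f, k) = -(4*k + k)/6 = -5*k/6)
P(E, T) = 3 + 3*T (P(E, T) = 8 + (3*T - 5) = 8 + (-5 + 3*T) = 3 + 3*T)
R(A) = 3 + 3*A
((O(0, n) + 344) - 1154) + R(-42) = ((-5/6*(-31) + 344) - 1154) + (3 + 3*(-42)) = ((155/6 + 344) - 1154) + (3 - 126) = (2219/6 - 1154) - 123 = -4705/6 - 123 = -5443/6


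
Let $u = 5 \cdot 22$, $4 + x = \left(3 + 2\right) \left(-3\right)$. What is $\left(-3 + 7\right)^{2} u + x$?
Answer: $1741$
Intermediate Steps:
$x = -19$ ($x = -4 + \left(3 + 2\right) \left(-3\right) = -4 + 5 \left(-3\right) = -4 - 15 = -19$)
$u = 110$
$\left(-3 + 7\right)^{2} u + x = \left(-3 + 7\right)^{2} \cdot 110 - 19 = 4^{2} \cdot 110 - 19 = 16 \cdot 110 - 19 = 1760 - 19 = 1741$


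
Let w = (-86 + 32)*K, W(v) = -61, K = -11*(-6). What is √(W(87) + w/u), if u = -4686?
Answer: I*√303667/71 ≈ 7.7614*I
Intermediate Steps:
K = 66
w = -3564 (w = (-86 + 32)*66 = -54*66 = -3564)
√(W(87) + w/u) = √(-61 - 3564/(-4686)) = √(-61 - 3564*(-1/4686)) = √(-61 + 54/71) = √(-4277/71) = I*√303667/71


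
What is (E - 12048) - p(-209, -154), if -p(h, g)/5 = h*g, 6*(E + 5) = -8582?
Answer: 442340/3 ≈ 1.4745e+5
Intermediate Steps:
E = -4306/3 (E = -5 + (⅙)*(-8582) = -5 - 4291/3 = -4306/3 ≈ -1435.3)
p(h, g) = -5*g*h (p(h, g) = -5*h*g = -5*g*h)
(E - 12048) - p(-209, -154) = (-4306/3 - 12048) - (-5)*(-154)*(-209) = -40450/3 - 1*(-160930) = -40450/3 + 160930 = 442340/3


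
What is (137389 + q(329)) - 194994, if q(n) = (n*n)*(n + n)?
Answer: 71164973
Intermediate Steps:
q(n) = 2*n**3 (q(n) = n**2*(2*n) = 2*n**3)
(137389 + q(329)) - 194994 = (137389 + 2*329**3) - 194994 = (137389 + 2*35611289) - 194994 = (137389 + 71222578) - 194994 = 71359967 - 194994 = 71164973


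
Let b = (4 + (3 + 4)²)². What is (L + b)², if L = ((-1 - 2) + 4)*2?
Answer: 7901721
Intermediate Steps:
b = 2809 (b = (4 + 7²)² = (4 + 49)² = 53² = 2809)
L = 2 (L = (-3 + 4)*2 = 1*2 = 2)
(L + b)² = (2 + 2809)² = 2811² = 7901721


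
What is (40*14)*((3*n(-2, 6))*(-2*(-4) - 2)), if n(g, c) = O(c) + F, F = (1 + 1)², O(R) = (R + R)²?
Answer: 1491840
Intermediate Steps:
O(R) = 4*R² (O(R) = (2*R)² = 4*R²)
F = 4 (F = 2² = 4)
n(g, c) = 4 + 4*c² (n(g, c) = 4*c² + 4 = 4 + 4*c²)
(40*14)*((3*n(-2, 6))*(-2*(-4) - 2)) = (40*14)*((3*(4 + 4*6²))*(-2*(-4) - 2)) = 560*((3*(4 + 4*36))*(8 - 2)) = 560*((3*(4 + 144))*6) = 560*((3*148)*6) = 560*(444*6) = 560*2664 = 1491840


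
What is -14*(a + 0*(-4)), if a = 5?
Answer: -70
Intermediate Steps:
-14*(a + 0*(-4)) = -14*(5 + 0*(-4)) = -14*(5 + 0) = -14*5 = -70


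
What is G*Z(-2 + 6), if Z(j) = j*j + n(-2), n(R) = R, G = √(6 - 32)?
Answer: 14*I*√26 ≈ 71.386*I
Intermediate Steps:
G = I*√26 (G = √(-26) = I*√26 ≈ 5.099*I)
Z(j) = -2 + j² (Z(j) = j*j - 2 = j² - 2 = -2 + j²)
G*Z(-2 + 6) = (I*√26)*(-2 + (-2 + 6)²) = (I*√26)*(-2 + 4²) = (I*√26)*(-2 + 16) = (I*√26)*14 = 14*I*√26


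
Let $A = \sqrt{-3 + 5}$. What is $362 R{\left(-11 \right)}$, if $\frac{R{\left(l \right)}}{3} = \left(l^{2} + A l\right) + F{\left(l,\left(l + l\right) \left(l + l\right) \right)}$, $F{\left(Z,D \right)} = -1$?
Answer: $130320 - 11946 \sqrt{2} \approx 1.1343 \cdot 10^{5}$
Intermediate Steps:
$A = \sqrt{2} \approx 1.4142$
$R{\left(l \right)} = -3 + 3 l^{2} + 3 l \sqrt{2}$ ($R{\left(l \right)} = 3 \left(\left(l^{2} + \sqrt{2} l\right) - 1\right) = 3 \left(\left(l^{2} + l \sqrt{2}\right) - 1\right) = 3 \left(-1 + l^{2} + l \sqrt{2}\right) = -3 + 3 l^{2} + 3 l \sqrt{2}$)
$362 R{\left(-11 \right)} = 362 \left(-3 + 3 \left(-11\right)^{2} + 3 \left(-11\right) \sqrt{2}\right) = 362 \left(-3 + 3 \cdot 121 - 33 \sqrt{2}\right) = 362 \left(-3 + 363 - 33 \sqrt{2}\right) = 362 \left(360 - 33 \sqrt{2}\right) = 130320 - 11946 \sqrt{2}$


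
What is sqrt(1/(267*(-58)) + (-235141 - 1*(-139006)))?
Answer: 11*I*sqrt(190534958826)/15486 ≈ 310.06*I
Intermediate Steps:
sqrt(1/(267*(-58)) + (-235141 - 1*(-139006))) = sqrt(1/(-15486) + (-235141 + 139006)) = sqrt(-1/15486 - 96135) = sqrt(-1488746611/15486) = 11*I*sqrt(190534958826)/15486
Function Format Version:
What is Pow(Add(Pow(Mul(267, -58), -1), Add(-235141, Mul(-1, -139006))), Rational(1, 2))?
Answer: Mul(Rational(11, 15486), I, Pow(190534958826, Rational(1, 2))) ≈ Mul(310.06, I)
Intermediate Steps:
Pow(Add(Pow(Mul(267, -58), -1), Add(-235141, Mul(-1, -139006))), Rational(1, 2)) = Pow(Add(Pow(-15486, -1), Add(-235141, 139006)), Rational(1, 2)) = Pow(Add(Rational(-1, 15486), -96135), Rational(1, 2)) = Pow(Rational(-1488746611, 15486), Rational(1, 2)) = Mul(Rational(11, 15486), I, Pow(190534958826, Rational(1, 2)))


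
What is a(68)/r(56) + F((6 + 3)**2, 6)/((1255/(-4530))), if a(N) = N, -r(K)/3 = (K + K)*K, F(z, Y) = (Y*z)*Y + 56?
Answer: -12666145195/1180704 ≈ -10728.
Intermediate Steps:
F(z, Y) = 56 + z*Y**2 (F(z, Y) = z*Y**2 + 56 = 56 + z*Y**2)
r(K) = -6*K**2 (r(K) = -3*(K + K)*K = -3*2*K*K = -6*K**2)
a(68)/r(56) + F((6 + 3)**2, 6)/((1255/(-4530))) = 68/((-6*56**2)) + (56 + (6 + 3)**2*6**2)/((1255/(-4530))) = 68/((-6*3136)) + (56 + 9**2*36)/((1255*(-1/4530))) = 68/(-18816) + (56 + 81*36)/(-251/906) = 68*(-1/18816) + (56 + 2916)*(-906/251) = -17/4704 + 2972*(-906/251) = -17/4704 - 2692632/251 = -12666145195/1180704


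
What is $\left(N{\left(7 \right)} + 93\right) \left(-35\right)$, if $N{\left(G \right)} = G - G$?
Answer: $-3255$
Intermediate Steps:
$N{\left(G \right)} = 0$
$\left(N{\left(7 \right)} + 93\right) \left(-35\right) = \left(0 + 93\right) \left(-35\right) = 93 \left(-35\right) = -3255$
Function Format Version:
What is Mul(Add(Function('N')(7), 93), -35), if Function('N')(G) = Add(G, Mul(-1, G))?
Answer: -3255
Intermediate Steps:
Function('N')(G) = 0
Mul(Add(Function('N')(7), 93), -35) = Mul(Add(0, 93), -35) = Mul(93, -35) = -3255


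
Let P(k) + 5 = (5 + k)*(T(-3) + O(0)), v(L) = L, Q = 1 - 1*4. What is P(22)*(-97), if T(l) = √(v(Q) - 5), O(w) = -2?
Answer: 5723 - 5238*I*√2 ≈ 5723.0 - 7407.6*I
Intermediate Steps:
Q = -3 (Q = 1 - 4 = -3)
T(l) = 2*I*√2 (T(l) = √(-3 - 5) = √(-8) = 2*I*√2)
P(k) = -5 + (-2 + 2*I*√2)*(5 + k) (P(k) = -5 + (5 + k)*(2*I*√2 - 2) = -5 + (5 + k)*(-2 + 2*I*√2) = -5 + (-2 + 2*I*√2)*(5 + k))
P(22)*(-97) = (-15 - 2*22 + 10*I*√2 + 2*I*22*√2)*(-97) = (-15 - 44 + 10*I*√2 + 44*I*√2)*(-97) = (-59 + 54*I*√2)*(-97) = 5723 - 5238*I*√2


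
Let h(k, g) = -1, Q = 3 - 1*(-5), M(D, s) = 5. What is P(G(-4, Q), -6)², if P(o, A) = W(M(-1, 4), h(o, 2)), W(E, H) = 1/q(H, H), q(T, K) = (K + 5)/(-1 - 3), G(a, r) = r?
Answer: 1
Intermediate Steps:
Q = 8 (Q = 3 + 5 = 8)
q(T, K) = -5/4 - K/4 (q(T, K) = (5 + K)/(-4) = (5 + K)*(-¼) = -5/4 - K/4)
W(E, H) = 1/(-5/4 - H/4)
P(o, A) = -1 (P(o, A) = -4/(5 - 1) = -4/4 = -4*¼ = -1)
P(G(-4, Q), -6)² = (-1)² = 1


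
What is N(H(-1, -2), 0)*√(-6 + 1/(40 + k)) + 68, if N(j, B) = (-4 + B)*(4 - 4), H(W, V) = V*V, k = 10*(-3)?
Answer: 68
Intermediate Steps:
k = -30
H(W, V) = V²
N(j, B) = 0 (N(j, B) = (-4 + B)*0 = 0)
N(H(-1, -2), 0)*√(-6 + 1/(40 + k)) + 68 = 0*√(-6 + 1/(40 - 30)) + 68 = 0*√(-6 + 1/10) + 68 = 0*√(-6 + ⅒) + 68 = 0*√(-59/10) + 68 = 0*(I*√590/10) + 68 = 0 + 68 = 68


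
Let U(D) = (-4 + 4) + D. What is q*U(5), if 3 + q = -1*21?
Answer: -120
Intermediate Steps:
q = -24 (q = -3 - 1*21 = -3 - 21 = -24)
U(D) = D (U(D) = 0 + D = D)
q*U(5) = -24*5 = -120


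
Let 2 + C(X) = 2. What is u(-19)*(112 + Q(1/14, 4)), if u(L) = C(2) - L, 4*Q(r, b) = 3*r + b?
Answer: 120289/56 ≈ 2148.0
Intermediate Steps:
C(X) = 0 (C(X) = -2 + 2 = 0)
Q(r, b) = b/4 + 3*r/4 (Q(r, b) = (3*r + b)/4 = (b + 3*r)/4 = b/4 + 3*r/4)
u(L) = -L (u(L) = 0 - L = -L)
u(-19)*(112 + Q(1/14, 4)) = (-1*(-19))*(112 + ((¼)*4 + (¾)/14)) = 19*(112 + (1 + (¾)*(1/14))) = 19*(112 + (1 + 3/56)) = 19*(112 + 59/56) = 19*(6331/56) = 120289/56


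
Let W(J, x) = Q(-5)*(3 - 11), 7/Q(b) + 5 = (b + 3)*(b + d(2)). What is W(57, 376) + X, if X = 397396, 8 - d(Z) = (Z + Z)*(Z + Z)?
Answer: 1192180/3 ≈ 3.9739e+5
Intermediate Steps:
d(Z) = 8 - 4*Z**2 (d(Z) = 8 - (Z + Z)*(Z + Z) = 8 - 2*Z*2*Z = 8 - 4*Z**2)
Q(b) = 7/(-5 + (-8 + b)*(3 + b)) (Q(b) = 7/(-5 + (b + 3)*(b + (8 - 4*2**2))) = 7/(-5 + (3 + b)*(b + (8 - 4*4))) = 7/(-5 + (3 + b)*(b + (8 - 16))) = 7/(-5 + (3 + b)*(b - 8)) = 7/(-5 + (3 + b)*(-8 + b)) = 7/(-5 + (-8 + b)*(3 + b)))
W(J, x) = -8/3 (W(J, x) = (7/(-29 + (-5)**2 - 5*(-5)))*(3 - 11) = (7/(-29 + 25 + 25))*(-8) = (7/21)*(-8) = (7*(1/21))*(-8) = (1/3)*(-8) = -8/3)
W(57, 376) + X = -8/3 + 397396 = 1192180/3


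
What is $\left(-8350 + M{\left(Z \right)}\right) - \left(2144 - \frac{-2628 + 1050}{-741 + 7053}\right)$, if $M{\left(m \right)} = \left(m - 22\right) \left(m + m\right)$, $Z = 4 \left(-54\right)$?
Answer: $\frac{369287}{4} \approx 92322.0$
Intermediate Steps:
$Z = -216$
$M{\left(m \right)} = 2 m \left(-22 + m\right)$ ($M{\left(m \right)} = \left(-22 + m\right) 2 m = 2 m \left(-22 + m\right)$)
$\left(-8350 + M{\left(Z \right)}\right) - \left(2144 - \frac{-2628 + 1050}{-741 + 7053}\right) = \left(-8350 + 2 \left(-216\right) \left(-22 - 216\right)\right) - \left(2144 - \frac{-2628 + 1050}{-741 + 7053}\right) = \left(-8350 + 2 \left(-216\right) \left(-238\right)\right) - \left(2144 + \frac{1578}{6312}\right) = \left(-8350 + 102816\right) - \frac{8577}{4} = 94466 - \frac{8577}{4} = \frac{369287}{4}$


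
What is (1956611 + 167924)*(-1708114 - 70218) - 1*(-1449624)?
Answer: -3778127125996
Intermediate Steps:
(1956611 + 167924)*(-1708114 - 70218) - 1*(-1449624) = 2124535*(-1778332) + 1449624 = -3778128575620 + 1449624 = -3778127125996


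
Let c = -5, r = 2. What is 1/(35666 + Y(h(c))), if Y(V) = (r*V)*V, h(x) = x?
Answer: 1/35716 ≈ 2.7999e-5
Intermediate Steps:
Y(V) = 2*V² (Y(V) = (2*V)*V = 2*V²)
1/(35666 + Y(h(c))) = 1/(35666 + 2*(-5)²) = 1/(35666 + 2*25) = 1/(35666 + 50) = 1/35716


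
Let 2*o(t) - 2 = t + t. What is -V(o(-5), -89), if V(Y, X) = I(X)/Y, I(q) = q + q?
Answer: -89/2 ≈ -44.500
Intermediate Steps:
o(t) = 1 + t (o(t) = 1 + (t + t)/2 = 1 + (2*t)/2 = 1 + t)
I(q) = 2*q
V(Y, X) = 2*X/Y (V(Y, X) = (2*X)/Y = 2*X/Y)
-V(o(-5), -89) = -2*(-89)/(1 - 5) = -2*(-89)/(-4) = -2*(-89)*(-1)/4 = -1*89/2 = -89/2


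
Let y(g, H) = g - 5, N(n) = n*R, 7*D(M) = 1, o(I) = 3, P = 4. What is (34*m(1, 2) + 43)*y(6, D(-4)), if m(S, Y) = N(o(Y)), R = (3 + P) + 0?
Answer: 757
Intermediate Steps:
R = 7 (R = (3 + 4) + 0 = 7 + 0 = 7)
D(M) = 1/7 (D(M) = (1/7)*1 = 1/7)
N(n) = 7*n (N(n) = n*7 = 7*n)
m(S, Y) = 21 (m(S, Y) = 7*3 = 21)
y(g, H) = -5 + g
(34*m(1, 2) + 43)*y(6, D(-4)) = (34*21 + 43)*(-5 + 6) = (714 + 43)*1 = 757*1 = 757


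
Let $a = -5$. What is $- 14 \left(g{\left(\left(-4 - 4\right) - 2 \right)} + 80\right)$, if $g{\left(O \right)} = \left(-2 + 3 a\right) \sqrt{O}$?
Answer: $-1120 + 238 i \sqrt{10} \approx -1120.0 + 752.62 i$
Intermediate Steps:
$g{\left(O \right)} = - 17 \sqrt{O}$ ($g{\left(O \right)} = \left(-2 + 3 \left(-5\right)\right) \sqrt{O} = \left(-2 - 15\right) \sqrt{O} = - 17 \sqrt{O}$)
$- 14 \left(g{\left(\left(-4 - 4\right) - 2 \right)} + 80\right) = - 14 \left(- 17 \sqrt{\left(-4 - 4\right) - 2} + 80\right) = - 14 \left(- 17 \sqrt{-8 - 2} + 80\right) = - 14 \left(- 17 \sqrt{-10} + 80\right) = - 14 \left(- 17 i \sqrt{10} + 80\right) = - 14 \left(80 - 17 i \sqrt{10}\right) = -1120 + 238 i \sqrt{10}$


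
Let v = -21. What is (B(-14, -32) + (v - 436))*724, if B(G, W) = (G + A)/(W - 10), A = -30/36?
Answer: -20828575/63 ≈ -3.3061e+5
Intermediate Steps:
A = -⅚ (A = -30*1/36 = -⅚ ≈ -0.83333)
B(G, W) = (-⅚ + G)/(-10 + W) (B(G, W) = (G - ⅚)/(W - 10) = (-⅚ + G)/(-10 + W))
(B(-14, -32) + (v - 436))*724 = ((-⅚ - 14)/(-10 - 32) + (-21 - 436))*724 = (-89/6/(-42) - 457)*724 = (-1/42*(-89/6) - 457)*724 = (89/252 - 457)*724 = -115075/252*724 = -20828575/63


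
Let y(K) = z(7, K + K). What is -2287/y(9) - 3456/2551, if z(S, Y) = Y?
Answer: -5896345/45918 ≈ -128.41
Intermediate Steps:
y(K) = 2*K (y(K) = K + K = 2*K)
-2287/y(9) - 3456/2551 = -2287/(2*9) - 3456/2551 = -2287/18 - 3456*1/2551 = -2287*1/18 - 3456/2551 = -2287/18 - 3456/2551 = -5896345/45918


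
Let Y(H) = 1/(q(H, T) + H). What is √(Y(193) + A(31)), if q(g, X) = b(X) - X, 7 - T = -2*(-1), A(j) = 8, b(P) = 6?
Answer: √301282/194 ≈ 2.8293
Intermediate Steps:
T = 5 (T = 7 - (-2)*(-1) = 7 - 1*2 = 7 - 2 = 5)
q(g, X) = 6 - X
Y(H) = 1/(1 + H) (Y(H) = 1/((6 - 1*5) + H) = 1/((6 - 5) + H) = 1/(1 + H))
√(Y(193) + A(31)) = √(1/(1 + 193) + 8) = √(1/194 + 8) = √(1553/194) = √301282/194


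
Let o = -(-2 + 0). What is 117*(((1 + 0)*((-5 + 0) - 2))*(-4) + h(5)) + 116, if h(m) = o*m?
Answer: 4562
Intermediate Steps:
o = 2 (o = -1*(-2) = 2)
h(m) = 2*m
117*(((1 + 0)*((-5 + 0) - 2))*(-4) + h(5)) + 116 = 117*(((1 + 0)*((-5 + 0) - 2))*(-4) + 2*5) + 116 = 117*((1*(-5 - 2))*(-4) + 10) + 116 = 117*((1*(-7))*(-4) + 10) + 116 = 117*(-7*(-4) + 10) + 116 = 117*(28 + 10) + 116 = 117*38 + 116 = 4446 + 116 = 4562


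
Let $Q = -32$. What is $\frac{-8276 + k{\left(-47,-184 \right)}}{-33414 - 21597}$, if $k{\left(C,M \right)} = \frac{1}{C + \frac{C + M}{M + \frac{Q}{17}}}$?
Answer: $\frac{1196654828}{7954205523} \approx 0.15044$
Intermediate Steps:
$k{\left(C,M \right)} = \frac{1}{C + \frac{C + M}{- \frac{32}{17} + M}}$ ($k{\left(C,M \right)} = \frac{1}{C + \frac{C + M}{M - \frac{32}{17}}} = \frac{1}{C + \frac{C + M}{- \frac{32}{17} + M}}$)
$\frac{-8276 + k{\left(-47,-184 \right)}}{-33414 - 21597} = \frac{-8276 + \frac{-32 + 17 \left(-184\right)}{\left(-15\right) \left(-47\right) + 17 \left(-184\right) + 17 \left(-47\right) \left(-184\right)}}{-33414 - 21597} = \frac{-8276 + \frac{-32 - 3128}{705 - 3128 + 147016}}{-55011} = \left(-8276 + \frac{1}{144593} \left(-3160\right)\right) \left(- \frac{1}{55011}\right) = \left(-8276 - \frac{3160}{144593}\right) \left(- \frac{1}{55011}\right) = \left(- \frac{1196654828}{144593}\right) \left(- \frac{1}{55011}\right) = \frac{1196654828}{7954205523}$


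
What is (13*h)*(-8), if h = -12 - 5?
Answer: 1768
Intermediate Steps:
h = -17
(13*h)*(-8) = (13*(-17))*(-8) = -221*(-8) = 1768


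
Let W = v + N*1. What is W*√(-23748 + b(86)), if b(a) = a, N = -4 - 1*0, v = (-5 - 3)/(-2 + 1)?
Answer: 4*I*√23662 ≈ 615.3*I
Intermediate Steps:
v = 8 (v = -8/(-1) = -8*(-1) = 8)
N = -4 (N = -4 + 0 = -4)
W = 4 (W = 8 - 4*1 = 8 - 4 = 4)
W*√(-23748 + b(86)) = 4*√(-23748 + 86) = 4*√(-23662) = 4*(I*√23662) = 4*I*√23662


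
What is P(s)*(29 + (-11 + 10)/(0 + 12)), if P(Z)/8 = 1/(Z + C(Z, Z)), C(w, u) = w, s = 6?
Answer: 347/18 ≈ 19.278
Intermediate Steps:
P(Z) = 4/Z (P(Z) = 8/(Z + Z) = 8/((2*Z)) = 8*(1/(2*Z)) = 4/Z)
P(s)*(29 + (-11 + 10)/(0 + 12)) = (4/6)*(29 + (-11 + 10)/(0 + 12)) = (4*(1/6))*(29 - 1/12) = 2*(29 - 1*1/12)/3 = 2*(29 - 1/12)/3 = (2/3)*(347/12) = 347/18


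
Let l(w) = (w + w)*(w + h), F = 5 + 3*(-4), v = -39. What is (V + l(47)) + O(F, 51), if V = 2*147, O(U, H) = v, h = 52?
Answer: 9561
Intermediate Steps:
F = -7 (F = 5 - 12 = -7)
O(U, H) = -39
l(w) = 2*w*(52 + w) (l(w) = (w + w)*(w + 52) = (2*w)*(52 + w) = 2*w*(52 + w))
V = 294
(V + l(47)) + O(F, 51) = (294 + 2*47*(52 + 47)) - 39 = (294 + 2*47*99) - 39 = (294 + 9306) - 39 = 9600 - 39 = 9561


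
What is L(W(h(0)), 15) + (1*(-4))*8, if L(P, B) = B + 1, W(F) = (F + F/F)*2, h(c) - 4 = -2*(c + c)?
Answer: -16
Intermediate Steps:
h(c) = 4 - 4*c (h(c) = 4 - 2*(c + c) = 4 - 4*c)
W(F) = 2 + 2*F (W(F) = (F + 1)*2 = (1 + F)*2 = 2 + 2*F)
L(P, B) = 1 + B
L(W(h(0)), 15) + (1*(-4))*8 = (1 + 15) + (1*(-4))*8 = 16 - 4*8 = 16 - 32 = -16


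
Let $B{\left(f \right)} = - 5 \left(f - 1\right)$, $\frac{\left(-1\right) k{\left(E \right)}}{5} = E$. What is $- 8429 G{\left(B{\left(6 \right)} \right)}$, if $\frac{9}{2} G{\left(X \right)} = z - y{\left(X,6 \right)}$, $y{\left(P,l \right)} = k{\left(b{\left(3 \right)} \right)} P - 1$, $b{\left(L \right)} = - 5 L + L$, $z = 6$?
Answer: $- \frac{25405006}{9} \approx -2.8228 \cdot 10^{6}$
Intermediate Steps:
$b{\left(L \right)} = - 4 L$
$k{\left(E \right)} = - 5 E$
$B{\left(f \right)} = 5 - 5 f$ ($B{\left(f \right)} = - 5 \left(-1 + f\right) = 5 - 5 f$)
$y{\left(P,l \right)} = -1 + 60 P$ ($y{\left(P,l \right)} = - 5 \left(\left(-4\right) 3\right) P - 1 = \left(-5\right) \left(-12\right) P - 1 = 60 P - 1 = -1 + 60 P$)
$G{\left(X \right)} = \frac{14}{9} - \frac{40 X}{3}$ ($G{\left(X \right)} = \frac{2 \left(6 - \left(-1 + 60 X\right)\right)}{9} = \frac{2 \left(7 - 60 X\right)}{9} = \frac{14}{9} - \frac{40 X}{3}$)
$- 8429 G{\left(B{\left(6 \right)} \right)} = - 8429 \left(\frac{14}{9} - \frac{40 \left(5 - 30\right)}{3}\right) = - 8429 \left(\frac{14}{9} - - \frac{1000}{3}\right) = - 8429 \left(\frac{14}{9} + \frac{1000}{3}\right) = \left(-8429\right) \frac{3014}{9} = - \frac{25405006}{9}$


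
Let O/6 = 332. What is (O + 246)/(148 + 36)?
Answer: 1119/92 ≈ 12.163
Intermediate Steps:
O = 1992 (O = 6*332 = 1992)
(O + 246)/(148 + 36) = (1992 + 246)/(148 + 36) = 2238/184 = 2238*(1/184) = 1119/92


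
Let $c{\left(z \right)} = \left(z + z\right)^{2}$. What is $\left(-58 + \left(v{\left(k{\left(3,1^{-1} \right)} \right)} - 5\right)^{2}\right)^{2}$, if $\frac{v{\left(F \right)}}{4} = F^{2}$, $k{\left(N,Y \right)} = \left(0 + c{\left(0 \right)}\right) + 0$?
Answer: $1089$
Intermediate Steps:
$c{\left(z \right)} = 4 z^{2}$ ($c{\left(z \right)} = \left(2 z\right)^{2} = 4 z^{2}$)
$k{\left(N,Y \right)} = 0$ ($k{\left(N,Y \right)} = \left(0 + 4 \cdot 0^{2}\right) + 0 = \left(0 + 4 \cdot 0\right) + 0 = \left(0 + 0\right) + 0 = 0 + 0 = 0$)
$v{\left(F \right)} = 4 F^{2}$
$\left(-58 + \left(v{\left(k{\left(3,1^{-1} \right)} \right)} - 5\right)^{2}\right)^{2} = \left(-58 + \left(4 \cdot 0^{2} - 5\right)^{2}\right)^{2} = \left(-58 + \left(4 \cdot 0 - 5\right)^{2}\right)^{2} = \left(-58 + \left(0 - 5\right)^{2}\right)^{2} = \left(-58 + \left(-5\right)^{2}\right)^{2} = \left(-58 + 25\right)^{2} = \left(-33\right)^{2} = 1089$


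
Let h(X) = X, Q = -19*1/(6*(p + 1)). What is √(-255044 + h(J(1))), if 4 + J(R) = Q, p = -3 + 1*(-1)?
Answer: I*√9181690/6 ≈ 505.02*I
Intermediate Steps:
p = -4 (p = -3 - 1 = -4)
Q = 19/18 (Q = -19*1/(6*(-4 + 1)) = -19/(6*(-3)) = -19/(-18) = -19*(-1/18) = 19/18 ≈ 1.0556)
J(R) = -53/18 (J(R) = -4 + 19/18 = -53/18)
√(-255044 + h(J(1))) = √(-255044 - 53/18) = √(-4590845/18) = I*√9181690/6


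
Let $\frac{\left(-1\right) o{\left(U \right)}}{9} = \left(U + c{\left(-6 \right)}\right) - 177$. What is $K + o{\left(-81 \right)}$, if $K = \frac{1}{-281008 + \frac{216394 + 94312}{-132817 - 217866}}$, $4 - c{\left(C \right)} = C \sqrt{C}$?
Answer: $\frac{225273959191937}{98545039170} - 54 i \sqrt{6} \approx 2286.0 - 132.27 i$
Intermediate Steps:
$c{\left(C \right)} = 4 - C^{\frac{3}{2}}$ ($c{\left(C \right)} = 4 - C \sqrt{C} = 4 - C^{\frac{3}{2}}$)
$K = - \frac{350683}{98545039170}$ ($K = \frac{1}{-281008 + \frac{310706}{-350683}} = \frac{1}{-281008 + 310706 \left(- \frac{1}{350683}\right)} = \frac{1}{-281008 - \frac{310706}{350683}} = \frac{1}{- \frac{98545039170}{350683}} = - \frac{350683}{98545039170} \approx -3.5586 \cdot 10^{-6}$)
$o{\left(U \right)} = 1557 - 9 U - 54 i \sqrt{6}$ ($o{\left(U \right)} = - 9 \left(\left(U + \left(4 - \left(-6\right)^{\frac{3}{2}}\right)\right) - 177\right) = - 9 \left(\left(U + \left(4 - - 6 i \sqrt{6}\right)\right) - 177\right) = - 9 \left(\left(U + \left(4 + 6 i \sqrt{6}\right)\right) - 177\right) = - 9 \left(\left(4 + U + 6 i \sqrt{6}\right) - 177\right) = - 9 \left(-173 + U + 6 i \sqrt{6}\right) = 1557 - 9 U - 54 i \sqrt{6}$)
$K + o{\left(-81 \right)} = - \frac{350683}{98545039170} - \left(-2286 + 54 i \sqrt{6}\right) = - \frac{350683}{98545039170} + \left(1557 + 729 - 54 i \sqrt{6}\right) = - \frac{350683}{98545039170} + \left(2286 - 54 i \sqrt{6}\right) = \frac{225273959191937}{98545039170} - 54 i \sqrt{6}$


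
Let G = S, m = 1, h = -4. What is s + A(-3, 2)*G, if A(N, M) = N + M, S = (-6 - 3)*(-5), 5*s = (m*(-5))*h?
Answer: -41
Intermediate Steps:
s = 4 (s = ((1*(-5))*(-4))/5 = (-5*(-4))/5 = (⅕)*20 = 4)
S = 45 (S = -9*(-5) = 45)
G = 45
A(N, M) = M + N
s + A(-3, 2)*G = 4 + (2 - 3)*45 = 4 - 1*45 = 4 - 45 = -41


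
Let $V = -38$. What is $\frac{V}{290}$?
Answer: $- \frac{19}{145} \approx -0.13103$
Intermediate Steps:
$\frac{V}{290} = - \frac{38}{290} = \left(-38\right) \frac{1}{290} = - \frac{19}{145}$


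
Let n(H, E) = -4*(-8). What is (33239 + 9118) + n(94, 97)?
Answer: 42389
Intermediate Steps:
n(H, E) = 32
(33239 + 9118) + n(94, 97) = (33239 + 9118) + 32 = 42357 + 32 = 42389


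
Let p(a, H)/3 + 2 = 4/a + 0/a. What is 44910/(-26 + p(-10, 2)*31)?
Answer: -112275/623 ≈ -180.22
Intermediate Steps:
p(a, H) = -6 + 12/a (p(a, H) = -6 + 3*(4/a + 0/a) = -6 + 3*(4/a + 0) = -6 + 3*(4/a) = -6 + 12/a)
44910/(-26 + p(-10, 2)*31) = 44910/(-26 + (-6 + 12/(-10))*31) = 44910/(-26 + (-6 + 12*(-1/10))*31) = 44910/(-26 + (-6 - 6/5)*31) = 44910/(-26 - 36/5*31) = 44910/(-26 - 1116/5) = 44910/(-1246/5) = 44910*(-5/1246) = -112275/623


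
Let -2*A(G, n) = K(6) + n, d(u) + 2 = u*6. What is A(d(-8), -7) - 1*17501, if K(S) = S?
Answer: -35001/2 ≈ -17501.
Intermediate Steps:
d(u) = -2 + 6*u (d(u) = -2 + u*6 = -2 + 6*u)
A(G, n) = -3 - n/2 (A(G, n) = -(6 + n)/2 = -3 - n/2)
A(d(-8), -7) - 1*17501 = (-3 - 1/2*(-7)) - 1*17501 = (-3 + 7/2) - 17501 = 1/2 - 17501 = -35001/2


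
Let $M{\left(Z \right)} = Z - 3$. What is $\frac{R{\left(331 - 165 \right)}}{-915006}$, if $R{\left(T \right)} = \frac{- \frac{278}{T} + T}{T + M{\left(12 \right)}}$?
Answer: $- \frac{13639}{13290462150} \approx -1.0262 \cdot 10^{-6}$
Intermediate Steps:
$M{\left(Z \right)} = -3 + Z$
$R{\left(T \right)} = \frac{T - \frac{278}{T}}{9 + T}$ ($R{\left(T \right)} = \frac{- \frac{278}{T} + T}{T + \left(-3 + 12\right)} = \frac{T - \frac{278}{T}}{T + 9} = \frac{T - \frac{278}{T}}{9 + T}$)
$\frac{R{\left(331 - 165 \right)}}{-915006} = \frac{\frac{1}{331 - 165} \frac{1}{9 + \left(331 - 165\right)} \left(-278 + \left(331 - 165\right)^{2}\right)}{-915006} = \frac{-278 + 166^{2}}{166 \left(9 + 166\right)} \left(- \frac{1}{915006}\right) = \frac{-278 + 27556}{166 \cdot 175} \left(- \frac{1}{915006}\right) = \frac{1}{166} \cdot \frac{1}{175} \cdot 27278 \left(- \frac{1}{915006}\right) = \frac{13639}{14525} \left(- \frac{1}{915006}\right) = - \frac{13639}{13290462150}$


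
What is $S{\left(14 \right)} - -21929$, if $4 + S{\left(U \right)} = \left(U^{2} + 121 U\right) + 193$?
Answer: $24008$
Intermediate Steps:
$S{\left(U \right)} = 189 + U^{2} + 121 U$ ($S{\left(U \right)} = -4 + \left(\left(U^{2} + 121 U\right) + 193\right) = -4 + \left(193 + U^{2} + 121 U\right) = 189 + U^{2} + 121 U$)
$S{\left(14 \right)} - -21929 = \left(189 + 14^{2} + 121 \cdot 14\right) - -21929 = \left(189 + 196 + 1694\right) + 21929 = 2079 + 21929 = 24008$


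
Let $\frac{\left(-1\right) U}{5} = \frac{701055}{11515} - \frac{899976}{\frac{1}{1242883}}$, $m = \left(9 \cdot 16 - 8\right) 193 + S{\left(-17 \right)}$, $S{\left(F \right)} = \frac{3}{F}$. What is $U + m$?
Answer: $\frac{218964667300730644}{39151} \approx 5.5928 \cdot 10^{12}$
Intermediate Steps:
$m = \frac{446213}{17}$ ($m = \left(9 \cdot 16 - 8\right) 193 + \frac{3}{-17} = \left(144 - 8\right) 193 + 3 \left(- \frac{1}{17}\right) = 136 \cdot 193 - \frac{3}{17} = 26248 - \frac{3}{17} = \frac{446213}{17} \approx 26248.0$)
$U = \frac{12880274486653065}{2303}$ ($U = - 5 \left(\frac{701055}{11515} - \frac{899976}{\frac{1}{1242883}}\right) = - 5 \left(701055 \cdot \frac{1}{11515} - 899976 \frac{1}{\frac{1}{1242883}}\right) = - 5 \left(\frac{140211}{2303} - 1118564870808\right) = \left(-5\right) \left(- \frac{2576054897330613}{2303}\right) = \frac{12880274486653065}{2303} \approx 5.5928 \cdot 10^{12}$)
$U + m = \frac{12880274486653065}{2303} + \frac{446213}{17} = \frac{218964667300730644}{39151}$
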